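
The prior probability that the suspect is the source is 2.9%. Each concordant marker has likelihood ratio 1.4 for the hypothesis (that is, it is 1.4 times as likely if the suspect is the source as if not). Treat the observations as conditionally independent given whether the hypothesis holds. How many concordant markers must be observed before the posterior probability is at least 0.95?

20

Prior odds = 0.029/0.971 = 29/971.
Likelihood ratio per concordant marker = 1.4.
Target odds: 0.95 ÷ 0.05 = 19.
Need (29/971) × 1.4ⁿ ≥ 19, i.e. 1.4ⁿ ≥ 18449/29.
1.4¹⁹ ≈597.63 falls short of 18449/29 but 1.4²⁰ ≈836.683 reaches it, so n = 20.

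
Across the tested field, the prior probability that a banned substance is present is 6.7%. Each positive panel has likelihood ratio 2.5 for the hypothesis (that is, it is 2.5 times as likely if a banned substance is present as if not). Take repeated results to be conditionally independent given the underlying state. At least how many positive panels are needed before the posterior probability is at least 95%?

7

Prior odds = 0.067/0.933 = 67/933.
Likelihood ratio per positive panel = 2.5.
Target odds: 0.95 ÷ 0.05 = 19.
Need (67/933) × 2.5ⁿ ≥ 19, i.e. 2.5ⁿ ≥ 17727/67.
2.5⁶ = 244.140625 falls short of 17727/67 but 2.5⁷ = 610.3515625 reaches it, so n = 7.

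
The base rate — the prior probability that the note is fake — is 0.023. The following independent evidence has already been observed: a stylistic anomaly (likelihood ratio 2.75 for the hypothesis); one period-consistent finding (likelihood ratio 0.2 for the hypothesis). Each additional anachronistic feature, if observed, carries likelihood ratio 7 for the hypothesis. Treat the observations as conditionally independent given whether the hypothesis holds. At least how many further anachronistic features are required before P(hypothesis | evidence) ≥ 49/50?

Prior odds = 0.023/0.977 = 23/977.
Combined Bayes factor of the evidence already in hand = 2.75 × 0.2 = 0.55.
Odds after that evidence = (23/977) × 0.55 = 253/19540.
Target odds = 0.98/0.02 = 49.
Need 7ⁿ ≥ 49 ÷ (253/19540) = 957460/253.
7⁴ = 2401 falls short of 957460/253 but 7⁵ = 16807 reaches it, so n = 5.

5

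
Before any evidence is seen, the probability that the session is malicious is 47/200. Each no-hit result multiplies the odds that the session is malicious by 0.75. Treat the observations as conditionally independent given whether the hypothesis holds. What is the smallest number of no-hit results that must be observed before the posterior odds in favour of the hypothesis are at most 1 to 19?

7

Prior odds = 0.235/0.765 = 47/153.
Likelihood ratio per no-hit result = 0.75.
Target odds = 1/19.
Need (47/153) × 0.75ⁿ ≤ 1/19, i.e. 0.75ⁿ ≤ 153/893.
0.75⁶ = 729/4096 is still above 153/893 but 0.75⁷ = 2187/16384 is at or below it, so n = 7.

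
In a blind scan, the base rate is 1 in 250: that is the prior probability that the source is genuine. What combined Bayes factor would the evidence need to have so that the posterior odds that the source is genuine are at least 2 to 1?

Prior odds = 0.004/0.996 = 1/249.
Target odds = 2.
Required Bayes factor = 2 ÷ (1/249) = 498.

498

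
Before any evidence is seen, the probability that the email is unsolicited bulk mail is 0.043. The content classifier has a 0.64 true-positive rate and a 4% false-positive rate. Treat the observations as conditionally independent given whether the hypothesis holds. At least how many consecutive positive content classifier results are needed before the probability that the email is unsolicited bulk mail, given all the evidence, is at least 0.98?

Prior odds: 0.043 ÷ 0.957 = 43/957.
Likelihood ratio of a positive result = 0.64/0.04 = 16.
Target odds: 0.98 ÷ 0.02 = 49.
Need (43/957) × 16ⁿ ≥ 49, i.e. 16ⁿ ≥ 46893/43.
16² = 256 falls short of 46893/43 but 16³ = 4096 reaches it, so n = 3.

3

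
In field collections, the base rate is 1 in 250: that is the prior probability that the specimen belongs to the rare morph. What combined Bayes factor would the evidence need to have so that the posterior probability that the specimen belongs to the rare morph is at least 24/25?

Prior odds = 0.004/0.996 = 1/249.
Target odds = 0.96/0.04 = 24.
Required Bayes factor = 24 ÷ (1/249) = 5976.

5976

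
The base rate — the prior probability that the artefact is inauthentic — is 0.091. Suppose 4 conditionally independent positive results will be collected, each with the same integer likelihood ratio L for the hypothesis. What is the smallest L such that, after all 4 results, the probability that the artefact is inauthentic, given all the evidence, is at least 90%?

Prior odds = 0.091/0.909 = 91/909.
Target odds = 0.9/0.1 = 9.
Need L⁴ ≥ 9 ÷ (91/909) = 8181/91.
3⁴ = 81 < 8181/91 ≤ 256 = 4⁴, so L = 4.

4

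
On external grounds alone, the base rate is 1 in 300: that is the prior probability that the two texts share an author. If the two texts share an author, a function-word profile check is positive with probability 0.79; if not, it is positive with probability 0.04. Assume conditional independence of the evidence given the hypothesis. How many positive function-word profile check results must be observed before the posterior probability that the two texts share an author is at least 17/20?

3

Prior odds = (1/300)/(299/300) = 1/299.
Likelihood ratio of a positive = 0.79/0.04 = 19.75.
Target odds: 0.85 ÷ 0.15 = 17/3.
Need (1/299) × 19.75ⁿ ≥ 17/3, i.e. 19.75ⁿ ≥ 5083/3.
19.75² = 390.0625 falls short of 5083/3 but 19.75³ = 7703.734375 reaches it, so n = 3.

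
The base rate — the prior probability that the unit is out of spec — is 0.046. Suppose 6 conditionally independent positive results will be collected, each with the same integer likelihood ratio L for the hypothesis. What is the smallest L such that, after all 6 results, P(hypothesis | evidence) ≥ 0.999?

6

Prior odds = 0.046/0.954 = 23/477.
Target odds = 0.999/0.001 = 999.
Need L⁶ ≥ 999 ÷ (23/477) = 476523/23.
5⁶ = 15625 < 476523/23 ≤ 46656 = 6⁶, so L = 6.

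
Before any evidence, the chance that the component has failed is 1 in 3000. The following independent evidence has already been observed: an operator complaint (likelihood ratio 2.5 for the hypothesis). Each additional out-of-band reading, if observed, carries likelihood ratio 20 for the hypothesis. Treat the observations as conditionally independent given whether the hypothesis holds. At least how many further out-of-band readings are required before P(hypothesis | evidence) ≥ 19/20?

4

Prior odds = (1/3000)/(2999/3000) = 1/2999.
Bayes factor of the evidence already in hand = 2.5.
Odds after that evidence = (1/2999) × 2.5 = 5/5998.
Target odds = 0.95/0.05 = 19.
Need 20ⁿ ≥ 19 ÷ (5/5998) = 22792.4.
20³ = 8000 falls short of 22792.4 but 20⁴ = 160000 reaches it, so n = 4.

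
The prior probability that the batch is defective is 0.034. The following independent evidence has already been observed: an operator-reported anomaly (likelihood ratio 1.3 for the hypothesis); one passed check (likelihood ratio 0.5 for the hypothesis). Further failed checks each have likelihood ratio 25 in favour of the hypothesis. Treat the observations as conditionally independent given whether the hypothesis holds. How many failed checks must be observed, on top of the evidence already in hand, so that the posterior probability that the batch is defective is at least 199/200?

3

Prior odds = 0.034/0.966 = 17/483.
Combined Bayes factor of the evidence already in hand = 1.3 × 0.5 = 0.65.
Odds after that evidence = (17/483) × 0.65 = 221/9660.
Target odds = 0.995/0.005 = 199.
Need 25ⁿ ≥ 199 ÷ (221/9660) = 1922340/221.
25² = 625 falls short of 1922340/221 but 25³ = 15625 reaches it, so n = 3.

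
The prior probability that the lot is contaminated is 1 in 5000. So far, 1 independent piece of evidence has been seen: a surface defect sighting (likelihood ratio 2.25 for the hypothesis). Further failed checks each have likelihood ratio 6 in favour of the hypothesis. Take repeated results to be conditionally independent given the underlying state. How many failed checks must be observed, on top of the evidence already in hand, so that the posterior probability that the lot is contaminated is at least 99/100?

Prior odds = 0.0002/0.9998 = 1/4999.
Bayes factor of the evidence already in hand = 2.25.
Odds after that evidence = (1/4999) × 2.25 = 9/19996.
Target odds = 0.99/0.01 = 99.
Need 6ⁿ ≥ 99 ÷ (9/19996) = 219956.
6⁶ = 46656 falls short of 219956 but 6⁷ = 279936 reaches it, so n = 7.

7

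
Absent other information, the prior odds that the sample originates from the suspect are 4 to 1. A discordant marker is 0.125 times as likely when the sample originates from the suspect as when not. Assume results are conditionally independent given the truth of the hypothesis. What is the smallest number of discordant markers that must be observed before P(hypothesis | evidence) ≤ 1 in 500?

4

Prior odds = 4.
Likelihood ratio per discordant marker = 0.125.
Target posterior odds = 0.002/0.998 = 1/499.
Need 4 × 0.125ⁿ ≤ 1/499, i.e. 0.125ⁿ ≤ 1/1996.
0.125³ = 0.001953125 is still above 1/1996 but 0.125⁴ = 1/4096 is at or below it, so n = 4.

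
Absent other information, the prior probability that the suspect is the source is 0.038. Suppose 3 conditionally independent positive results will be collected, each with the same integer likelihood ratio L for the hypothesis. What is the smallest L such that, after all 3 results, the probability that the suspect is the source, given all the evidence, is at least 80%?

5

Prior odds = 0.038/0.962 = 19/481.
Target odds = 0.8/0.2 = 4.
Need L³ ≥ 4 ÷ (19/481) = 1924/19.
4³ = 64 < 1924/19 ≤ 125 = 5³, so L = 5.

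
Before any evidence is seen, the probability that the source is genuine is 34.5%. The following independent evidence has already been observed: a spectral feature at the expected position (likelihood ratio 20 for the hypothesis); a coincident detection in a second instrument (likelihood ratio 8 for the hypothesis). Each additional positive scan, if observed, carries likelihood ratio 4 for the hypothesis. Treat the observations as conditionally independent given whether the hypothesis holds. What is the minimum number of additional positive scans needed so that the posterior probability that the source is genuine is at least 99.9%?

Prior odds = 0.345/0.655 = 69/131.
Combined Bayes factor of the evidence already in hand = 20 × 8 = 160.
Odds after that evidence = (69/131) × 160 = 11040/131.
Target odds = 0.999/0.001 = 999.
Need 4ⁿ ≥ 999 ÷ (11040/131) = 43623/3680.
4¹ = 4 falls short of 43623/3680 but 4² = 16 reaches it, so n = 2.

2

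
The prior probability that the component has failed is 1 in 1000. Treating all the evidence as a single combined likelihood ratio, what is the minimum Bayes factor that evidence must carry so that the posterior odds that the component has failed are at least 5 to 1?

Prior odds = 0.001/0.999 = 1/999.
Target odds = 5.
Required Bayes factor = 5 ÷ (1/999) = 4995.

4995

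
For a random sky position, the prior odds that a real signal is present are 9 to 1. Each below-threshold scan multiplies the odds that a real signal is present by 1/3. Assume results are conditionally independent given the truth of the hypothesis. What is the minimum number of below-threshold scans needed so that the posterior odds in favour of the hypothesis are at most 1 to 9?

4

Prior odds = 9.
Likelihood ratio per below-threshold scan = 1/3.
Target odds = 1/9.
Need 9 × (1/3)ⁿ ≤ 1/9, i.e. (1/3)ⁿ ≤ 1/81.
(1/3)³ = 1/27 is still above 1/81 but (1/3)⁴ = 1/81 is at or below it, so n = 4.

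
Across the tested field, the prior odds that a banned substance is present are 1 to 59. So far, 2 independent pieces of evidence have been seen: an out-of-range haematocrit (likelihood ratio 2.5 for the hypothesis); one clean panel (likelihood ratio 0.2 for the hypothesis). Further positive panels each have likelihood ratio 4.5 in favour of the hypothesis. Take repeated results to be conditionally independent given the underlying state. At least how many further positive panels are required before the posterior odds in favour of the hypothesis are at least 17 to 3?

Prior odds = 1/59.
Combined Bayes factor of the evidence already in hand = 2.5 × 0.2 = 0.5.
Odds after that evidence = (1/59) × 0.5 = 1/118.
Target odds = 17/3.
Need 4.5ⁿ ≥ 17/3 ÷ (1/118) = 2006/3.
4.5⁴ = 410.0625 falls short of 2006/3 but 4.5⁵ = 1845.28125 reaches it, so n = 5.

5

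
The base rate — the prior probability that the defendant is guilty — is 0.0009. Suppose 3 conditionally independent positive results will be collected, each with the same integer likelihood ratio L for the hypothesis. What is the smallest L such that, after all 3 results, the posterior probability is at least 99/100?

Prior odds = 0.0009/0.9991 = 9/9991.
Target odds = 0.99/0.01 = 99.
Need L³ ≥ 99 ÷ (9/9991) = 109901.
47³ = 103823 < 109901 ≤ 110592 = 48³, so L = 48.

48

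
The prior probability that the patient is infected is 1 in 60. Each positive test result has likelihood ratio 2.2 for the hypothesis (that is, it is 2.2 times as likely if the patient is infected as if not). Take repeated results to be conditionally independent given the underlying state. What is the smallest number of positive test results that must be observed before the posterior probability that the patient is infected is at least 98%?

11

Prior odds: (1/60) ÷ (59/60) = 1/59.
Likelihood ratio per positive test result = 2.2.
Target posterior odds = 0.98/0.02 = 49.
Require 2.2ⁿ ≥ 49 ÷ (1/59) = 2891.
2.2¹⁰ ≈2655.99 falls short of 2891 but 2.2¹¹ ≈5843.18 reaches it, so n = 11.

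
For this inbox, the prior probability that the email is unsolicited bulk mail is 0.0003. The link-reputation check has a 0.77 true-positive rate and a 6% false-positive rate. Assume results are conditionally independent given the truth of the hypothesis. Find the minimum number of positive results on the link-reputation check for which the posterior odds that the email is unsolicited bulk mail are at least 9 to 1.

Prior odds: 0.0003 ÷ 0.9997 = 3/9997.
Likelihood ratio of a positive result = 0.77/0.06 = 77/6.
Target odds = 9.
Need (3/9997) × (77/6)ⁿ ≥ 9, i.e. (77/6)ⁿ ≥ 29991.
(77/6)⁴ = 35153041/1296 falls short of 29991 but (77/6)⁵ ≈348095 reaches it, so n = 5.

5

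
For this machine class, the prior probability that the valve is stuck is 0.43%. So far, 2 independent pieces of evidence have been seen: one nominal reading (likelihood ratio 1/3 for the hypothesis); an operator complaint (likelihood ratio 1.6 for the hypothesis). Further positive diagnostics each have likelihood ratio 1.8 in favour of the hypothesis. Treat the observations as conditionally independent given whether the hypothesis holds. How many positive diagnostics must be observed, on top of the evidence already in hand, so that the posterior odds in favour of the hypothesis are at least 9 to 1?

Prior odds = 0.0043/0.9957 = 43/9957.
Combined Bayes factor of the evidence already in hand = (1/3) × 1.6 = 8/15.
Odds after that evidence = (43/9957) × 8/15 = 344/149355.
Target odds = 9.
Need 1.8ⁿ ≥ 9 ÷ (344/149355) = 1344195/344.
1.8¹⁴ ≈3748.13 falls short of 1344195/344 but 1.8¹⁵ ≈6746.64 reaches it, so n = 15.

15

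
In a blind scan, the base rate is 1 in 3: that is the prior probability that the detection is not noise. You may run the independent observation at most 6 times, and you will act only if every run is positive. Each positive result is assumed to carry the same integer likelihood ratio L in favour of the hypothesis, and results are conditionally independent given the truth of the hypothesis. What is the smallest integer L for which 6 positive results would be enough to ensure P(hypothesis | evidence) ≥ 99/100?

Prior odds = (1/3)/(2/3) = 0.5.
Target odds = 0.99/0.01 = 99.
Need L⁶ ≥ 99 ÷ 0.5 = 198.
2⁶ = 64 < 198 ≤ 729 = 3⁶, so L = 3.

3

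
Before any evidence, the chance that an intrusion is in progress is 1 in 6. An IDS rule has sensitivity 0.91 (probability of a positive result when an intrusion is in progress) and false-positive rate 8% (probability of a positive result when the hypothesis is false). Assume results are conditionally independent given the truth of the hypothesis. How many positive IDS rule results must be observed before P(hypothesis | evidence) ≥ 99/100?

Prior odds = (1/6)/(5/6) = 0.2.
Likelihood ratio of a positive result = 0.91/0.08 = 11.375.
Target odds: 0.99 ÷ 0.01 = 99.
Need 0.2 × 11.375ⁿ ≥ 99, i.e. 11.375ⁿ ≥ 495.
11.375² = 129.390625 falls short of 495 but 11.375³ = 753571/512 reaches it, so n = 3.

3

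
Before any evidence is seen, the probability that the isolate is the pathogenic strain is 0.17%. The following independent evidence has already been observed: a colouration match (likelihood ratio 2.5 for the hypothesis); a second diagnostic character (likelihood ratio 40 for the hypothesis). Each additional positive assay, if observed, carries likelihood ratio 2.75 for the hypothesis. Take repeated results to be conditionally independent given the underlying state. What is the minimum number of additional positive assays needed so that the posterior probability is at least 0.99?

7

Prior odds = 0.0017/0.9983 = 17/9983.
Combined Bayes factor of the evidence already in hand = 2.5 × 40 = 100.
Odds after that evidence = (17/9983) × 100 = 1700/9983.
Target odds = 0.99/0.01 = 99.
Need 2.75ⁿ ≥ 99 ÷ (1700/9983) = 988317/1700.
2.75⁶ = 1771561/4096 falls short of 988317/1700 but 2.75⁷ = 19487171/16384 reaches it, so n = 7.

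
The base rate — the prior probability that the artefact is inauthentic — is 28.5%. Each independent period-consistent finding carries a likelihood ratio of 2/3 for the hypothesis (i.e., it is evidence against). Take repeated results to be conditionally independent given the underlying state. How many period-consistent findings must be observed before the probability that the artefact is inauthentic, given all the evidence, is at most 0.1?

4

Prior odds: 0.285 ÷ 0.715 = 57/143.
Likelihood ratio per period-consistent finding = 2/3.
Target odds: 0.1 ÷ 0.9 = 1/9.
Need (57/143) × (2/3)ⁿ ≤ 1/9, i.e. (2/3)ⁿ ≤ 143/513.
(2/3)³ = 8/27 is still above 143/513 but (2/3)⁴ = 16/81 is at or below it, so n = 4.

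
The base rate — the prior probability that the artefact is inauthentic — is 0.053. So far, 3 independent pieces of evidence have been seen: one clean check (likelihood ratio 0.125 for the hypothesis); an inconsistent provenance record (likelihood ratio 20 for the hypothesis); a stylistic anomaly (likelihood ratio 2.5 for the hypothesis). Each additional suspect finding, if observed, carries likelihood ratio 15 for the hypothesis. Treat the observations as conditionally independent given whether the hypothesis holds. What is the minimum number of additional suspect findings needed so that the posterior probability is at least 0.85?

Prior odds = 0.053/0.947 = 53/947.
Combined Bayes factor of the evidence already in hand = 0.125 × 20 × 2.5 = 6.25.
Odds after that evidence = (53/947) × 6.25 = 1325/3788.
Target odds = 0.85/0.15 = 17/3.
Need 15ⁿ ≥ 17/3 ÷ (1325/3788) = 64396/3975.
15¹ = 15 falls short of 64396/3975 but 15² = 225 reaches it, so n = 2.

2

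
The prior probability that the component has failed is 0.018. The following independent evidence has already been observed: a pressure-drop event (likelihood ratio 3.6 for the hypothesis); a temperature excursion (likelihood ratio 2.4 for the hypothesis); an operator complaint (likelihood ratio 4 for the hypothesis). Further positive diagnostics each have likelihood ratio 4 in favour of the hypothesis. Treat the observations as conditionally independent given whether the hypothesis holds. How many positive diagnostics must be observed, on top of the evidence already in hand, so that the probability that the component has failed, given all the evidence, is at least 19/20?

Prior odds = 0.018/0.982 = 9/491.
Combined Bayes factor of the evidence already in hand = 3.6 × 2.4 × 4 = 34.56.
Odds after that evidence = (9/491) × 34.56 = 7776/12275.
Target odds = 0.95/0.05 = 19.
Need 4ⁿ ≥ 19 ÷ (7776/12275) = 233225/7776.
4² = 16 falls short of 233225/7776 but 4³ = 64 reaches it, so n = 3.

3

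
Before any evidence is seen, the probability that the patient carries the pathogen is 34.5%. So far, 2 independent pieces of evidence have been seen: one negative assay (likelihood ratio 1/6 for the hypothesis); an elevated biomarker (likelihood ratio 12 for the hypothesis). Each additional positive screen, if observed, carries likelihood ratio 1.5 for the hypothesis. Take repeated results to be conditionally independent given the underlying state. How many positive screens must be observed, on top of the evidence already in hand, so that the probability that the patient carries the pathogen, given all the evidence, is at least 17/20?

Prior odds = 0.345/0.655 = 69/131.
Combined Bayes factor of the evidence already in hand = (1/6) × 12 = 2.
Odds after that evidence = (69/131) × 2 = 138/131.
Target odds = 0.85/0.15 = 17/3.
Need 1.5ⁿ ≥ 17/3 ÷ (138/131) = 2227/414.
1.5⁴ = 5.0625 falls short of 2227/414 but 1.5⁵ = 7.59375 reaches it, so n = 5.

5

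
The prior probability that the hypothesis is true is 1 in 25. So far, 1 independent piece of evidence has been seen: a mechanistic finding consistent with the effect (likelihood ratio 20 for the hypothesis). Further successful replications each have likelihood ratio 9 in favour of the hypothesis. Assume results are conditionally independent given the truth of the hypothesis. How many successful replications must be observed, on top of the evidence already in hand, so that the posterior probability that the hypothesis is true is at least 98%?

Prior odds = 0.04/0.96 = 1/24.
Bayes factor of the evidence already in hand = 20.
Odds after that evidence = (1/24) × 20 = 5/6.
Target odds = 0.98/0.02 = 49.
Need 9ⁿ ≥ 49 ÷ (5/6) = 58.8.
9¹ = 9 falls short of 58.8 but 9² = 81 reaches it, so n = 2.

2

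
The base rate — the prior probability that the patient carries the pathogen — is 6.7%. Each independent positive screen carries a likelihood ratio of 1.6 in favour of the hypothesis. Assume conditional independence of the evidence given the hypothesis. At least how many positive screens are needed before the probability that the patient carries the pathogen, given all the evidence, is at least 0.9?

11

Prior odds: 0.067 ÷ 0.933 = 67/933.
Likelihood ratio per positive screen = 1.6.
Target odds: 0.9 ÷ 0.1 = 9.
Require 1.6ⁿ ≥ 9 ÷ (67/933) = 8397/67.
1.6¹⁰ ≈109.951 falls short of 8397/67 but 1.6¹¹ ≈175.922 reaches it, so n = 11.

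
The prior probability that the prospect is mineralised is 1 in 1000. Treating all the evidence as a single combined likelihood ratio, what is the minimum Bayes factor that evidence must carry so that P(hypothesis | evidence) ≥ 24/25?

Prior odds = 0.001/0.999 = 1/999.
Target odds = 0.96/0.04 = 24.
Required Bayes factor = 24 ÷ (1/999) = 23976.

23976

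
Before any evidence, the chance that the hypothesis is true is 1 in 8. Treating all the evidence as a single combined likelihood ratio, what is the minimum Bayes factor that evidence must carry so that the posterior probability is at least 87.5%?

49

Prior odds = 0.125/0.875 = 1/7.
Target odds = 0.875/0.125 = 7.
Required Bayes factor = 7 ÷ (1/7) = 49.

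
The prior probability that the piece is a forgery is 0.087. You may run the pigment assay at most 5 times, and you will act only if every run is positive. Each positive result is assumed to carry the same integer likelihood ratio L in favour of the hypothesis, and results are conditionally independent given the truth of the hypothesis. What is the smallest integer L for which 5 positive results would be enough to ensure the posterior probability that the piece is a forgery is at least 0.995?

Prior odds = 0.087/0.913 = 87/913.
Target odds = 0.995/0.005 = 199.
Need L⁵ ≥ 199 ÷ (87/913) = 181687/87.
4⁵ = 1024 < 181687/87 ≤ 3125 = 5⁵, so L = 5.

5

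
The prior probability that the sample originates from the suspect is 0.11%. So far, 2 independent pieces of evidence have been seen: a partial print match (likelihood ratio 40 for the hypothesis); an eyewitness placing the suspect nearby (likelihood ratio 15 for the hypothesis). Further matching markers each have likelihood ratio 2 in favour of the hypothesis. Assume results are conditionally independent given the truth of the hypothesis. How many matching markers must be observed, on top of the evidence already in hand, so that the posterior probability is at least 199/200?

Prior odds = 0.0011/0.9989 = 11/9989.
Combined Bayes factor of the evidence already in hand = 40 × 15 = 600.
Odds after that evidence = (11/9989) × 600 = 6600/9989.
Target odds = 0.995/0.005 = 199.
Need 2ⁿ ≥ 199 ÷ (6600/9989) = 1987811/6600.
2⁸ = 256 falls short of 1987811/6600 but 2⁹ = 512 reaches it, so n = 9.

9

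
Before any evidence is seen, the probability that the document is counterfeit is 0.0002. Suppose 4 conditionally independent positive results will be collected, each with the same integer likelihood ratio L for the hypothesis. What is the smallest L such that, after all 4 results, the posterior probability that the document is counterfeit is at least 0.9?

15

Prior odds = 0.0002/0.9998 = 1/4999.
Target odds = 0.9/0.1 = 9.
Need L⁴ ≥ 9 ÷ (1/4999) = 44991.
14⁴ = 38416 < 44991 ≤ 50625 = 15⁴, so L = 15.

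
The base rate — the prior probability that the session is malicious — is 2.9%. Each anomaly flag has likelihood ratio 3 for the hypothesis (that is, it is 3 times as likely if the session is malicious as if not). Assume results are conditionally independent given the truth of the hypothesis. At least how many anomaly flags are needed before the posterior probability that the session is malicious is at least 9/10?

Prior odds: 0.029 ÷ 0.971 = 29/971.
Likelihood ratio per anomaly flag = 3.
Target posterior odds = 0.9/0.1 = 9.
Require 3ⁿ ≥ 9 ÷ (29/971) = 8739/29.
3⁵ = 243 falls short of 8739/29 but 3⁶ = 729 reaches it, so n = 6.

6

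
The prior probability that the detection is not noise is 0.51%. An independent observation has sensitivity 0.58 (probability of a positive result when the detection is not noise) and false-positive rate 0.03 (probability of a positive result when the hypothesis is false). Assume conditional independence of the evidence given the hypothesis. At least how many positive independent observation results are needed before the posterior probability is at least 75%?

Prior odds = 0.0051/0.9949 = 51/9949.
Likelihood ratio of a positive result = 0.58/0.03 = 58/3.
Target posterior odds = 0.75/0.25 = 3.
Need (51/9949) × (58/3)ⁿ ≥ 3, i.e. (58/3)ⁿ ≥ 9949/17.
(58/3)² = 3364/9 falls short of 9949/17 but (58/3)³ = 195112/27 reaches it, so n = 3.

3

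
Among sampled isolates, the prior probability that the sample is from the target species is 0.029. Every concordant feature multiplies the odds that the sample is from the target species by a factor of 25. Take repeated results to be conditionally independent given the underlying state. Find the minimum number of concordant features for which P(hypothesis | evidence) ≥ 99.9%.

4

Prior odds = 0.029/0.971 = 29/971.
Likelihood ratio per concordant feature = 25.
Target posterior odds = 0.999/0.001 = 999.
Require 25ⁿ ≥ 999 ÷ (29/971) = 970029/29.
25³ = 15625 falls short of 970029/29 but 25⁴ = 390625 reaches it, so n = 4.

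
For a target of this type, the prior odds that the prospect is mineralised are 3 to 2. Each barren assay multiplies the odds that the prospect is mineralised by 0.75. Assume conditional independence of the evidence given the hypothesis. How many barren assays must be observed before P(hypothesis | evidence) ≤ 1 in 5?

Prior odds = 1.5.
Likelihood ratio per barren assay = 0.75.
Target odds: 0.2 ÷ 0.8 = 0.25.
Need 1.5 × 0.75ⁿ ≤ 0.25, i.e. 0.75ⁿ ≤ 1/6.
0.75⁶ = 729/4096 is still above 1/6 but 0.75⁷ = 2187/16384 is at or below it, so n = 7.

7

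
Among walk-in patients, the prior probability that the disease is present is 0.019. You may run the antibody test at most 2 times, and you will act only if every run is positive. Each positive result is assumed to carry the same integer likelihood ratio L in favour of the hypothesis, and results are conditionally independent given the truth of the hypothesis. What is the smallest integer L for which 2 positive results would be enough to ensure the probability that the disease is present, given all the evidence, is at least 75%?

13

Prior odds = 0.019/0.981 = 19/981.
Target odds = 0.75/0.25 = 3.
Need L² ≥ 3 ÷ (19/981) = 2943/19.
12² = 144 < 2943/19 ≤ 169 = 13², so L = 13.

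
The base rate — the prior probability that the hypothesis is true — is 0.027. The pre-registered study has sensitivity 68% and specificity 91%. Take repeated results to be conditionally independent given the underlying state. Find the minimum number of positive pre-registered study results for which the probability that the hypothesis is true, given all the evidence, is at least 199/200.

5

Prior odds = 0.027/0.973 = 27/973.
False-positive rate = 1 − 0.91 = 0.09; likelihood ratio of a positive = 0.68/0.09 = 68/9.
Target posterior odds = 0.995/0.005 = 199.
Need (27/973) × (68/9)ⁿ ≥ 199, i.e. (68/9)ⁿ ≥ 193627/27.
(68/9)⁴ = 21381376/6561 falls short of 193627/27 but (68/9)⁵ ≈24622.5 reaches it, so n = 5.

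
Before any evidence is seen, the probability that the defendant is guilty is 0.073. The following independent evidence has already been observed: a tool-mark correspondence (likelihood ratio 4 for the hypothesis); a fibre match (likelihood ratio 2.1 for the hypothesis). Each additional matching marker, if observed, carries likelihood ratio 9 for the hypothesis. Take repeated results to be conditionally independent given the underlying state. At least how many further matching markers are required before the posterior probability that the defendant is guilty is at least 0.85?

1

Prior odds = 0.073/0.927 = 73/927.
Combined Bayes factor of the evidence already in hand = 4 × 2.1 = 8.4.
Odds after that evidence = (73/927) × 8.4 = 1022/1545.
Target odds = 0.85/0.15 = 17/3.
Need 9ⁿ ≥ 17/3 ÷ (1022/1545) = 8755/1022.
9¹ = 9, which meets the required 8755/1022; so n = 1.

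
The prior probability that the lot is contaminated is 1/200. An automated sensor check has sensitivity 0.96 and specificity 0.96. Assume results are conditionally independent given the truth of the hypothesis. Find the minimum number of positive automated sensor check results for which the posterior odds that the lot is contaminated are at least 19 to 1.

3

Prior odds = 0.005/0.995 = 1/199.
False-positive rate = 1 − 0.96 = 0.04; likelihood ratio of a positive = 0.96/0.04 = 24.
Target odds = 19.
Require 24ⁿ ≥ 19 ÷ (1/199) = 3781.
24² = 576 falls short of 3781 but 24³ = 13824 reaches it, so n = 3.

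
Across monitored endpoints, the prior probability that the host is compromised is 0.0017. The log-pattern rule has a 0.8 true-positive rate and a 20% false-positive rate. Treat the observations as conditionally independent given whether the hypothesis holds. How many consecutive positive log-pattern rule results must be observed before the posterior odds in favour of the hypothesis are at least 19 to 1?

Prior odds: 0.0017 ÷ 0.9983 = 17/9983.
Likelihood ratio of a positive result = 0.8/0.2 = 4.
Target odds = 19.
Require 4ⁿ ≥ 19 ÷ (17/9983) = 189677/17.
4⁶ = 4096 falls short of 189677/17 but 4⁷ = 16384 reaches it, so n = 7.

7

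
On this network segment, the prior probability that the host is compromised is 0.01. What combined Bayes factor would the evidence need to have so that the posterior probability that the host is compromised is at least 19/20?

1881

Prior odds = 0.01/0.99 = 1/99.
Target odds = 0.95/0.05 = 19.
Required Bayes factor = 19 ÷ (1/99) = 1881.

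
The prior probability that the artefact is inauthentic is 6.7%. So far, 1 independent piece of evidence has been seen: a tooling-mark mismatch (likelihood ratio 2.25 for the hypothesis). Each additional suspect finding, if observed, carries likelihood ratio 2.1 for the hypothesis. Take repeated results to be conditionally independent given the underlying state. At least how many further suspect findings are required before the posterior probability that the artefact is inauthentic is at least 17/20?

Prior odds = 0.067/0.933 = 67/933.
Bayes factor of the evidence already in hand = 2.25.
Odds after that evidence = (67/933) × 2.25 = 201/1244.
Target odds = 0.85/0.15 = 17/3.
Need 2.1ⁿ ≥ 17/3 ÷ (201/1244) = 21148/603.
2.1⁴ = 19.4481 falls short of 21148/603 but 2.1⁵ = 4084101/100000 reaches it, so n = 5.

5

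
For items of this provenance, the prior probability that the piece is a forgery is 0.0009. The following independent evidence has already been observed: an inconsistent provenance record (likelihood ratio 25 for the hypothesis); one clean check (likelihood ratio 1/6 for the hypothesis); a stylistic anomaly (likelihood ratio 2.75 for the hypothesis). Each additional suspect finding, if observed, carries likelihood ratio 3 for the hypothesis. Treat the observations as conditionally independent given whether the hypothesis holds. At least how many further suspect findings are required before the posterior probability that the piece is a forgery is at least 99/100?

9

Prior odds = 0.0009/0.9991 = 9/9991.
Combined Bayes factor of the evidence already in hand = 25 × (1/6) × 2.75 = 275/24.
Odds after that evidence = (9/9991) × 275/24 = 825/79928.
Target odds = 0.99/0.01 = 99.
Need 3ⁿ ≥ 99 ÷ (825/79928) = 9591.36.
3⁸ = 6561 falls short of 9591.36 but 3⁹ = 19683 reaches it, so n = 9.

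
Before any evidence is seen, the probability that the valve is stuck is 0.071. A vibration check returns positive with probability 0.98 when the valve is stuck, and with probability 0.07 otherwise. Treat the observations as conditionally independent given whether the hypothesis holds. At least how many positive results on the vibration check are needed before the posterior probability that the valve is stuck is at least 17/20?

Prior odds: 0.071 ÷ 0.929 = 71/929.
Likelihood ratio of a positive result = 0.98/0.07 = 14.
Target posterior odds = 0.85/0.15 = 17/3.
Need (71/929) × 14ⁿ ≥ 17/3, i.e. 14ⁿ ≥ 15793/213.
14¹ = 14 falls short of 15793/213 but 14² = 196 reaches it, so n = 2.

2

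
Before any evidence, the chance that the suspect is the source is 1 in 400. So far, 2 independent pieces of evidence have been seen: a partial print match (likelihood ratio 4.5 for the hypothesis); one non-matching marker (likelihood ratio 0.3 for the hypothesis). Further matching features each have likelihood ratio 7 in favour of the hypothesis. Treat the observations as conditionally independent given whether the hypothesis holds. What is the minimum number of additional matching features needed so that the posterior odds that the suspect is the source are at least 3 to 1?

4

Prior odds = 0.0025/0.9975 = 1/399.
Combined Bayes factor of the evidence already in hand = 4.5 × 0.3 = 1.35.
Odds after that evidence = (1/399) × 1.35 = 9/2660.
Target odds = 3.
Need 7ⁿ ≥ 3 ÷ (9/2660) = 2660/3.
7³ = 343 falls short of 2660/3 but 7⁴ = 2401 reaches it, so n = 4.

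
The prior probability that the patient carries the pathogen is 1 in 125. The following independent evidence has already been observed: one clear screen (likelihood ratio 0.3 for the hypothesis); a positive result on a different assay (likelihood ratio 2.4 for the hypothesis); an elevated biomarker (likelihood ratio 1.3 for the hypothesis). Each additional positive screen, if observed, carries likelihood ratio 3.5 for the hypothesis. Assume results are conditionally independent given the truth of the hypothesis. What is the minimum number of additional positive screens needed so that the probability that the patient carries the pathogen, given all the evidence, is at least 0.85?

6

Prior odds = 0.008/0.992 = 1/124.
Combined Bayes factor of the evidence already in hand = 0.3 × 2.4 × 1.3 = 0.936.
Odds after that evidence = (1/124) × 0.936 = 117/15500.
Target odds = 0.85/0.15 = 17/3.
Need 3.5ⁿ ≥ 17/3 ÷ (117/15500) = 263500/351.
3.5⁵ = 525.21875 falls short of 263500/351 but 3.5⁶ = 1838.265625 reaches it, so n = 6.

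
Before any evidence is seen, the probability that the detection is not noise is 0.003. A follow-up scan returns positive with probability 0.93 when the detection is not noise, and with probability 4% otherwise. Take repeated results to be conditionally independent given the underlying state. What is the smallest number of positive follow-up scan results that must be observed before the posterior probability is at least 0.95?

Prior odds: 0.003 ÷ 0.997 = 3/997.
Likelihood ratio of a positive result = 0.93/0.04 = 23.25.
Target posterior odds = 0.95/0.05 = 19.
Need (3/997) × 23.25ⁿ ≥ 19, i.e. 23.25ⁿ ≥ 18943/3.
23.25² = 540.5625 falls short of 18943/3 but 23.25³ = 804357/64 reaches it, so n = 3.

3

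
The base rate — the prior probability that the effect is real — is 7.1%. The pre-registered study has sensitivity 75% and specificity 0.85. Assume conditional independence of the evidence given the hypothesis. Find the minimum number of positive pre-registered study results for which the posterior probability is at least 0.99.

5

Prior odds: 0.071 ÷ 0.929 = 71/929.
False-positive rate = 1 − 0.85 = 0.15; likelihood ratio of a positive = 0.75/0.15 = 5.
Target posterior odds = 0.99/0.01 = 99.
Need (71/929) × 5ⁿ ≥ 99, i.e. 5ⁿ ≥ 91971/71.
5⁴ = 625 falls short of 91971/71 but 5⁵ = 3125 reaches it, so n = 5.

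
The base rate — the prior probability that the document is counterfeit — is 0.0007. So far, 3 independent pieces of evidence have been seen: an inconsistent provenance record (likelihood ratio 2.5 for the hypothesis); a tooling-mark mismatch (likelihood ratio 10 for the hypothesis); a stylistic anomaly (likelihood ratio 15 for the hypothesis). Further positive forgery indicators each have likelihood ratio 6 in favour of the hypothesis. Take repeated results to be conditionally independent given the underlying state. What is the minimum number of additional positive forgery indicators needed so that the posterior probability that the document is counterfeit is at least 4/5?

Prior odds = 0.0007/0.9993 = 7/9993.
Combined Bayes factor of the evidence already in hand = 2.5 × 10 × 15 = 375.
Odds after that evidence = (7/9993) × 375 = 875/3331.
Target odds = 0.8/0.2 = 4.
Need 6ⁿ ≥ 4 ÷ (875/3331) = 13324/875.
6¹ = 6 falls short of 13324/875 but 6² = 36 reaches it, so n = 2.

2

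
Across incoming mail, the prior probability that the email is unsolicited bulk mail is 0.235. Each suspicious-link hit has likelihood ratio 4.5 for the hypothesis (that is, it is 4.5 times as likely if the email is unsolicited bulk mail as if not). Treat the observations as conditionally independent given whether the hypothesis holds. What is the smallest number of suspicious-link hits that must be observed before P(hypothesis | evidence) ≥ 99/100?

4

Prior odds = 0.235/0.765 = 47/153.
Likelihood ratio per suspicious-link hit = 4.5.
Target odds: 0.99 ÷ 0.01 = 99.
Require 4.5ⁿ ≥ 99 ÷ (47/153) = 15147/47.
4.5³ = 91.125 falls short of 15147/47 but 4.5⁴ = 410.0625 reaches it, so n = 4.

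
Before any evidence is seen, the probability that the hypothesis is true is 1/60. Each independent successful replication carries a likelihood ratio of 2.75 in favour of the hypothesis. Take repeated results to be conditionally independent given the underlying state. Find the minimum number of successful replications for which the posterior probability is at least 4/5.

Prior odds: (1/60) ÷ (59/60) = 1/59.
Likelihood ratio per successful replication = 2.75.
Target odds: 0.8 ÷ 0.2 = 4.
Need (1/59) × 2.75ⁿ ≥ 4, i.e. 2.75ⁿ ≥ 236.
2.75⁵ = 161051/1024 falls short of 236 but 2.75⁶ = 1771561/4096 reaches it, so n = 6.

6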